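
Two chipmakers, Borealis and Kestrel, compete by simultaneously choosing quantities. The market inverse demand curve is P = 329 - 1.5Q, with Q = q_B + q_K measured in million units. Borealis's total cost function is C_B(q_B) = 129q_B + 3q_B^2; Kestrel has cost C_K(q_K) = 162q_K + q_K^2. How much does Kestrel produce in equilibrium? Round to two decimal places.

28.14

Borealis's profit: π_B = (329 - 1.5Q)q_B - (129q_B + 3q_B²). Setting ∂π_B/∂q_B = 0: 200 - 9q_B - (3/2)(q_K) = 0.
Kestrel's first-order condition: 167 - 5q_K - (3/2)(q_B) = 0.
Best responses: q_B = (200 - (3/2)q_K)/9, q_K = (167 - (3/2)q_B)/5.
Solving the pair: q_B = 17.5322, q_K = 1604/57.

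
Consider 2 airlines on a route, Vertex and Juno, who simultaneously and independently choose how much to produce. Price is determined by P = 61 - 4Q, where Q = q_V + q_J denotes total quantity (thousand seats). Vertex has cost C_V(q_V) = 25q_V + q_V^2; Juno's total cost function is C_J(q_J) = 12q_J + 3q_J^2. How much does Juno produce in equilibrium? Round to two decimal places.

Vertex's profit: π_V = (61 - 4Q)q_V - (25q_V + q_V²). Setting ∂π_V/∂q_V = 0: 36 - 10q_V - 4(q_J) = 0.
Juno's first-order condition: 49 - 14q_J - 4(q_V) = 0.
Best responses: q_V = (36 - 4q_J)/10, q_J = (49 - 4q_V)/14.
Substituting one into the other gives q_V = 77/31 and q_J = 173/62.

2.79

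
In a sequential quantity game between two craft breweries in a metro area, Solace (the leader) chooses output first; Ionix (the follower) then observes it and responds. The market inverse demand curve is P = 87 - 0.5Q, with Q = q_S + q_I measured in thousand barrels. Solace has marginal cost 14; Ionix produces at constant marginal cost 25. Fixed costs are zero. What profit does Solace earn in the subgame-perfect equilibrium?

1764

The follower Ionix best-responds to any q_S: π_I = (87 - 0.5Q)q_I - 25q_I.
∂π_I/∂q_I = 62 - (1/2)q_S - q_I = 0 gives the reaction function q_I = (62 - (1/2)q_S).
The leader anticipates this reaction. Substituting into P = 87 - 0.5Q gives P = 56 - (1/4)q_S, so π_S = (56 - (1/4)q_S)q_S - 14q_S.
Leader FOC: 42 - (1/2)q_S = 0, so q_S = 84.
Then q_I = (62 - (1/2)·84) = 20.
Price P = 87 - (1/2)·104 = 35.
Solace's profit: (35 - 14)·84 = 1764.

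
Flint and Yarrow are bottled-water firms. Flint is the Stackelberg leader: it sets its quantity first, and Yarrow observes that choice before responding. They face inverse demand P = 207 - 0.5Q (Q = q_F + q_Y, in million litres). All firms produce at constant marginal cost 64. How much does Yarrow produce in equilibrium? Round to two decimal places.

The follower Yarrow best-responds to any q_F: π_Y = (207 - 0.5Q)q_Y - 64q_Y.
Setting the follower's marginal profit to zero, 143 - (1/2)q_F - q_Y = 0, i.e. q_Y = (143 - (1/2)q_F).
Flint substitutes q_Y(q_F) into its own profit: π_F = q_F(207 - (1/2)q_F - (143 - (1/2)q_F)/2) - 64q_F = (271/2 - (1/4)q_F)q_F - 64q_F.
Maximising: ∂π_F/∂q_F = 143/2 - (1/2)q_F = 0, giving q_F = 143.
Then q_Y = (143 - (1/2)·143) = 143/2.

71.50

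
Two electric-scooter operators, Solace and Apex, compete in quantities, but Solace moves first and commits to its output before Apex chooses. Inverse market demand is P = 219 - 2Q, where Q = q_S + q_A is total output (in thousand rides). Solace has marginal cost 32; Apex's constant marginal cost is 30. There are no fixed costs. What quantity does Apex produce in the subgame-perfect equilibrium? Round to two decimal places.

Solve by backward induction. Given q_S, the follower Apex maximises π_A = (219 - 2q_S - 2q_A)q_A - 30q_A.
Setting the follower's marginal profit to zero, 189 - 2q_S - 4q_A = 0, i.e. q_A = (189 - 2q_S)/4.
The leader anticipates this reaction. Substituting into P = 219 - 2Q gives P = 249/2 - q_S, so π_S = (249/2 - q_S)q_S - 32q_S.
Maximising: ∂π_S/∂q_S = 185/2 - 2q_S = 0, giving q_S = 185/4.
Then q_A = (189 - 2·(185/4))/4 = 193/8.

24.13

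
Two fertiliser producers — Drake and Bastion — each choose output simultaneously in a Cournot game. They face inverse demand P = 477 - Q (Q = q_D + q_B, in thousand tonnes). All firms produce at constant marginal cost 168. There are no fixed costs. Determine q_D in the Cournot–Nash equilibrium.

A representative firm's profit is π_i = q_i(477 - Q) - 168q_i.
Setting ∂π_i/∂q_i = 0 with rivals' quantities fixed: 309 - 2q_i - q_j = 0.
By symmetry each firm produces the same amount; substituting q_j = q_i yields q_i = 309/3 = 103.

103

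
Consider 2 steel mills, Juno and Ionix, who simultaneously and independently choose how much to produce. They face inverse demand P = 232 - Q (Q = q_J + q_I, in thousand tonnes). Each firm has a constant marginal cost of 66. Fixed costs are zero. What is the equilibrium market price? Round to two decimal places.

Each firm earns π_i = (232 - Q)q_i - 66q_i.
Setting ∂π_i/∂q_i = 0 with rivals' quantities fixed: 166 - 2q_i - q_j = 0.
By symmetry each firm produces the same amount; substituting q_j = q_i yields q_i = 166/3.
Total output Q = 332/3, so price P = 232 - 332/3 = 364/3.

121.33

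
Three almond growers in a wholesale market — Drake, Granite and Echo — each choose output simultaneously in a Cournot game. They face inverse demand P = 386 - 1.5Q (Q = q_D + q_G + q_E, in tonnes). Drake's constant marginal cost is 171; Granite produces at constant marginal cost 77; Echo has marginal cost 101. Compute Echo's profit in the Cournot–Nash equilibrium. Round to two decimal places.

Drake's profit: π_D = (386 - 1.5Q)q_D - (171q_D). Setting ∂π_D/∂q_D = 0: 215 - 3q_D - (3/2)(q_G + q_E) = 0.
Granite's first-order condition: 309 - 3q_G - (3/2)(q_D + q_E) = 0.
Echo's profit: π_E = (386 - 1.5Q)q_E - (101q_E). Setting ∂π_E/∂q_E = 0: 285 - 3q_E - (3/2)(q_D + q_G) = 0.
Summing all 3 equations gives 809 − 6Q = 0, hence Q = 809/6.
Back-substituting: q_D = (215 − 809/4)/(3/2) = 17/2, q_G = (309 − 809/4)/(3/2) = 427/6, q_E = (285 − 809/4)/(3/2) = 331/6.
Price P = 386 - (3/2)·(809/6) = 735/4.
Echo's profit: (735/4 - 101)·(331/6) = 4565.0417.

4565.04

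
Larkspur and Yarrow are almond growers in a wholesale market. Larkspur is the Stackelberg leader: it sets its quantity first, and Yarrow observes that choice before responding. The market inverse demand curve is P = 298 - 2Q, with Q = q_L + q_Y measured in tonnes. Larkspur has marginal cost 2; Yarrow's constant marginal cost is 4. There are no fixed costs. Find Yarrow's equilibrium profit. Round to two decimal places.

Solve by backward induction. Given q_L, the follower Yarrow maximises π_Y = (298 - 2q_L - 2q_Y)q_Y - 4q_Y.
Setting the follower's marginal profit to zero, 294 - 2q_L - 4q_Y = 0, i.e. q_Y = (294 - 2q_L)/4.
Larkspur substitutes q_Y(q_L) into its own profit: π_L = q_L(298 - 2q_L - (294 - 2q_L)/2) - 2q_L = (151 - q_L)q_L - 2q_L.
Maximising: ∂π_L/∂q_L = 149 - 2q_L = 0, giving q_L = 149/2.
Then q_Y = (294 - 2·(149/2))/4 = 145/4.
Price P = 298 - 2·(443/4) = 153/2.
Yarrow's profit: (153/2 - 4)·(145/4) = 2628.1250.

2628.13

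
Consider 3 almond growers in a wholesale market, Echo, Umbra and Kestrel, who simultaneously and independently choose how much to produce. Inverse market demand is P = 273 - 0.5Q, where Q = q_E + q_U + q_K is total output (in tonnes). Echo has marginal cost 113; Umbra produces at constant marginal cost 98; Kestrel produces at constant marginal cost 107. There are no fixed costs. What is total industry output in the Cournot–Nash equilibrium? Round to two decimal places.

Echo's profit: π_E = (273 - 0.5Q)q_E - (113q_E). Setting ∂π_E/∂q_E = 0: 160 - q_E - (1/2)(q_U + q_K) = 0.
Umbra's first-order condition: 175 - q_U - (1/2)(q_E + q_K) = 0.
Kestrel's profit: π_K = (273 - 0.5Q)q_K - (107q_K). Setting ∂π_K/∂q_K = 0: 166 - q_K - (1/2)(q_E + q_U) = 0.
Adding the 3 first-order conditions: 501 − 2Q = 0, so Q = 501/2.
Back-substituting: q_E = (160 − 501/4)/(1/2) = 139/2, q_U = (175 − 501/4)/(1/2) = 199/2, q_K = (166 − 501/4)/(1/2) = 163/2.
Total output Q = 139/2 + 199/2 + 163/2 = 501/2.

250.50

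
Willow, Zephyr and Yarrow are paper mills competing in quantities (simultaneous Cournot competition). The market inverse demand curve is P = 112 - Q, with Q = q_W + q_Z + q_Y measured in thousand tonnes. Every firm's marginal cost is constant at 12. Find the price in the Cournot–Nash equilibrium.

A representative firm's profit is π_i = q_i(112 - Q) - 12q_i.
First-order condition (treating rivals' output as given): 100 - 2q_i - Σ_{j≠i} q_j = 0.
With identical firms every q_j equals q_i, so Σ_{j≠i} q_j = 2q_i and 100 = 4q_i, giving q_i = 25.
Total output Q = 75, so price P = 112 - 75 = 37.

37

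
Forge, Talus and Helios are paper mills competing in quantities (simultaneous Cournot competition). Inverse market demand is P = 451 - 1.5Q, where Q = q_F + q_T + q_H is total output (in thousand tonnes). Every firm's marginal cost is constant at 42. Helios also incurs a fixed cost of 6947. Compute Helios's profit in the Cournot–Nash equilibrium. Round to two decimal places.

23.04

Each firm earns π_i = (451 - 1.5Q)q_i - 42q_i.
First-order condition (treating rivals' output as given): 409 - 3q_i - (3/2)·Σ_{j≠i} q_j = 0.
By symmetry each firm produces the same amount; substituting Σ_{j≠i} q_j = 2q_i yields q_i = 409/6.
Price P = 451 - (3/2)·(409/2) = 577/4.
Helios's profit: (577/4 - 42)·(409/6) - 6947 = 553/24.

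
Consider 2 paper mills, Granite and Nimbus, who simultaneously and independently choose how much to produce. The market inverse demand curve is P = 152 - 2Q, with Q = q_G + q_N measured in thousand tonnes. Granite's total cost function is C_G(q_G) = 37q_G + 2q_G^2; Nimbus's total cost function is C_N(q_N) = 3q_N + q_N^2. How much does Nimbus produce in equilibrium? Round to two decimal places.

21.86

Granite's profit: π_G = (152 - 2Q)q_G - (37q_G + 2q_G²). Setting ∂π_G/∂q_G = 0: 115 - 8q_G - 2(q_N) = 0.
Nimbus's first-order condition: 149 - 6q_N - 2(q_G) = 0.
Best responses: q_G = (115 - 2q_N)/8, q_N = (149 - 2q_G)/6.
Solving the pair: q_G = 98/11, q_N = 481/22.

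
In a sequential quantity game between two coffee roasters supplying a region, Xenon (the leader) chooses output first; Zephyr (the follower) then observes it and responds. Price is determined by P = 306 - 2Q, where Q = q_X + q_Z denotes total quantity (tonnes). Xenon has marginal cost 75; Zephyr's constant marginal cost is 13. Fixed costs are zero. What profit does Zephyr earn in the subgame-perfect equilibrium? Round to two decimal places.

5434.03

Solve by backward induction. Given q_X, the follower Zephyr maximises π_Z = (306 - 2q_X - 2q_Z)q_Z - 13q_Z.
Follower FOC: 293 - 2q_X - 4q_Z = 0, so q_Z(q_X) = (293 - 2q_X)/4.
Xenon substitutes q_Z(q_X) into its own profit: π_X = q_X(306 - 2q_X - (293 - 2q_X)/2) - 75q_X = (319/2 - q_X)q_X - 75q_X.
The leader's first-order condition 169/2 - 2q_X = 0 yields q_X = 169/4.
Then q_Z = (293 - 2·(169/4))/4 = 417/8.
Price P = 306 - 2·(755/8) = 469/4.
Zephyr's profit: (469/4 - 13)·(417/8) = 5434.0313.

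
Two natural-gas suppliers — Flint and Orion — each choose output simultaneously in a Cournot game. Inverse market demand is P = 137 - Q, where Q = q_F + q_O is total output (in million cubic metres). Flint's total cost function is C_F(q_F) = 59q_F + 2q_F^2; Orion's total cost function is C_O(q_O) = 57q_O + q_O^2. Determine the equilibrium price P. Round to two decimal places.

109.43

Flint's profit: π_F = (137 - Q)q_F - (59q_F + 2q_F²). Setting ∂π_F/∂q_F = 0: 78 - 6q_F - (q_O) = 0.
Orion's first-order condition: 80 - 4q_O - (q_F) = 0.
So q_F = (78 - q_O)/6 and q_O = (80 - q_F)/4.
Substituting one into the other gives q_F = 232/23 and q_O = 402/23.
Total output Q = 634/23, so price P = 137 - 634/23 = 109.4348.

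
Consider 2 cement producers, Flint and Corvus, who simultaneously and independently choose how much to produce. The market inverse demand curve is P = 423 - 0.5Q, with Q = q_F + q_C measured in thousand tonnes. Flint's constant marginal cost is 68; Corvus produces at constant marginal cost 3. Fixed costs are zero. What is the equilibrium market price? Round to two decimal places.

Flint's profit: π_F = (423 - 0.5Q)q_F - (68q_F). Setting ∂π_F/∂q_F = 0: 355 - q_F - (1/2)(q_C) = 0.
Corvus's first-order condition: 420 - q_C - (1/2)(q_F) = 0.
Best responses: q_F = (355 - (1/2)q_C), q_C = (420 - (1/2)q_F).
Substituting one into the other gives q_F = 580/3 and q_C = 970/3.
Total output Q = 1550/3, so price P = 423 - (1/2)·(1550/3) = 494/3.

164.67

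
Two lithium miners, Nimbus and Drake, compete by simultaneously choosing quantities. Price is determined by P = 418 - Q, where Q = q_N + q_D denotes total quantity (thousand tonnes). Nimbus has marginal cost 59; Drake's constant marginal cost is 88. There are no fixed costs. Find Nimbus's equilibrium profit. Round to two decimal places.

16727.11

Nimbus's profit: π_N = (418 - Q)q_N - (59q_N). Setting ∂π_N/∂q_N = 0: 359 - 2q_N - (q_D) = 0.
Drake's first-order condition: 330 - 2q_D - (q_N) = 0.
So q_N = (359 - q_D)/2 and q_D = (330 - q_N)/2.
Solving the pair: q_N = 388/3, q_D = 301/3.
Price P = 418 - 689/3 = 565/3.
Nimbus's profit: (565/3 - 59)·(388/3) = 16727.1111.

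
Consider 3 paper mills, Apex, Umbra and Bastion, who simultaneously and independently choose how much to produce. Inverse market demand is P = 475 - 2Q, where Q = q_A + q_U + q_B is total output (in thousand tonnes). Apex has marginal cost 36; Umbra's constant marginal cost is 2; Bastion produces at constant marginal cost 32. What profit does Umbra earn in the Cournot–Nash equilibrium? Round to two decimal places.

9011.53

Apex's profit: π_A = (475 - 2Q)q_A - (36q_A). Setting ∂π_A/∂q_A = 0: 439 - 4q_A - 2(q_U + q_B) = 0.
Umbra's profit: π_U = (475 - 2Q)q_U - (2q_U). Setting ∂π_U/∂q_U = 0: 473 - 4q_U - 2(q_A + q_B) = 0.
Bastion's first-order condition: 443 - 4q_B - 2(q_A + q_U) = 0.
Summing all 3 equations gives 1355 − 8Q = 0, hence Q = 1355/8.
Back-substituting: q_A = (439 − 1355/4)/2 = 401/8, q_U = (473 − 1355/4)/2 = 537/8, q_B = (443 − 1355/4)/2 = 417/8.
Price P = 475 - 2·(1355/8) = 545/4.
Umbra's profit: (545/4 - 2)·(537/8) = 9011.5313.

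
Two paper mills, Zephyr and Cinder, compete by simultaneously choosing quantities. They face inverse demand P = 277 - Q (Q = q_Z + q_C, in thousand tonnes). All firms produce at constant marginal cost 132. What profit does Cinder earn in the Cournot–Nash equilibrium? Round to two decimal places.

2336.11

A representative firm's profit is π_i = q_i(277 - Q) - 132q_i.
Setting ∂π_i/∂q_i = 0 with rivals' quantities fixed: 145 - 2q_i - q_j = 0.
With identical firms every q_j equals q_i, so q_j = q_i and 145 = 3q_i, giving q_i = 145/3.
Price P = 277 - 290/3 = 541/3.
Cinder's profit: (541/3 - 132)·(145/3) = 2336.1111.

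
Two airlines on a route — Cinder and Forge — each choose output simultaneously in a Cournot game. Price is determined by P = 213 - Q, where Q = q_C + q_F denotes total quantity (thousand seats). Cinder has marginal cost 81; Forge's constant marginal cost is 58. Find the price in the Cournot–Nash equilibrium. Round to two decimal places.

117.33

Cinder's profit: π_C = (213 - Q)q_C - (81q_C). Setting ∂π_C/∂q_C = 0: 132 - 2q_C - (q_F) = 0.
Forge's first-order condition: 155 - 2q_F - (q_C) = 0.
Best responses: q_C = (132 - q_F)/2, q_F = (155 - q_C)/2.
Solving the pair: q_C = 109/3, q_F = 178/3.
Total output Q = 287/3, so price P = 213 - 287/3 = 352/3.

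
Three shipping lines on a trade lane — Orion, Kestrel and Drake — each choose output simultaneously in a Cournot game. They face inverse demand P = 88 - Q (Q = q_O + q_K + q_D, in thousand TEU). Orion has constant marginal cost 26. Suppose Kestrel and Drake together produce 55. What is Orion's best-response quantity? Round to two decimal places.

With rivals' combined output fixed at 55, Orion's profit is π_O = (88 - 55 - q_O)q_O - (26q_O) = (33 - q_O)q_O - (26q_O).
∂π_O/∂q_O = 7 - 2q_O = 0, so q_O = 7/2.

3.50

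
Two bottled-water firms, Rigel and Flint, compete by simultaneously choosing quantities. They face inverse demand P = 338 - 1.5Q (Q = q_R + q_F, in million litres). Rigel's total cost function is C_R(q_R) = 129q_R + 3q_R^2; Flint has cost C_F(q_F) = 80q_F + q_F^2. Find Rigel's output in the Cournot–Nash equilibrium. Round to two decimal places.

15.39

Rigel's profit: π_R = (338 - 1.5Q)q_R - (129q_R + 3q_R²). Setting ∂π_R/∂q_R = 0: 209 - 9q_R - (3/2)(q_F) = 0.
Flint's first-order condition: 258 - 5q_F - (3/2)(q_R) = 0.
So q_R = (209 - (3/2)q_F)/9 and q_F = (258 - (3/2)q_R)/5.
Substituting one into the other gives q_R = 15.3918 and q_F = 46.9825.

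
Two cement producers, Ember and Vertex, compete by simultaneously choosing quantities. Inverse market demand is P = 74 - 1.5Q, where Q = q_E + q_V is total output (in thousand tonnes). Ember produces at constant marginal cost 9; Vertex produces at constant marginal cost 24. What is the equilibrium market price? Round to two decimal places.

35.67

Ember's profit: π_E = (74 - 1.5Q)q_E - (9q_E). Setting ∂π_E/∂q_E = 0: 65 - 3q_E - (3/2)(q_V) = 0.
Vertex's profit: π_V = (74 - 1.5Q)q_V - (24q_V). Setting ∂π_V/∂q_V = 0: 50 - 3q_V - (3/2)(q_E) = 0.
Rearranging gives the reaction functions q_E = (65 - (3/2)q_V)/3 and q_V = (50 - (3/2)q_E)/3.
Substituting one into the other gives q_E = 160/9 and q_V = 70/9.
Total output Q = 230/9, so price P = 74 - (3/2)·(230/9) = 107/3.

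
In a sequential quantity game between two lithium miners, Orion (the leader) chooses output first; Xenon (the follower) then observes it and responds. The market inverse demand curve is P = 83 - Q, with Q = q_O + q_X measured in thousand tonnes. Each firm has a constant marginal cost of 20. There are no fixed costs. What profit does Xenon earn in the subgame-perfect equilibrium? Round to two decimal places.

248.06

Solve by backward induction. Given q_O, the follower Xenon maximises π_X = (83 - q_O - q_X)q_X - 20q_X.
Follower FOC: 63 - q_O - 2q_X = 0, so q_X(q_O) = (63 - q_O)/2.
Orion substitutes q_X(q_O) into its own profit: π_O = q_O(83 - q_O - (63 - q_O)/2) - 20q_O = (103/2 - (1/2)q_O)q_O - 20q_O.
The leader's first-order condition 63/2 - q_O = 0 yields q_O = 63/2.
Then q_X = (63 - 63/2)/2 = 63/4.
Price P = 83 - 189/4 = 143/4.
Xenon's profit: (143/4 - 20)·(63/4) = 248.0625.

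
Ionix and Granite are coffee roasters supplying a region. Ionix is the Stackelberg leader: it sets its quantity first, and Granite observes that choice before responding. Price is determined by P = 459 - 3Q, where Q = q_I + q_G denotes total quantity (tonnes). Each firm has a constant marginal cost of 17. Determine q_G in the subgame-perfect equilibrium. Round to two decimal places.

Solve by backward induction. Given q_I, the follower Granite maximises π_G = (459 - 3q_I - 3q_G)q_G - 17q_G.
Setting the follower's marginal profit to zero, 442 - 3q_I - 6q_G = 0, i.e. q_G = (442 - 3q_I)/6.
The leader anticipates this reaction. Substituting into P = 459 - 3Q gives P = 238 - (3/2)q_I, so π_I = (238 - (3/2)q_I)q_I - 17q_I.
Maximising: ∂π_I/∂q_I = 221 - 3q_I = 0, giving q_I = 221/3.
Then q_G = (442 - 3·(221/3))/6 = 221/6.

36.83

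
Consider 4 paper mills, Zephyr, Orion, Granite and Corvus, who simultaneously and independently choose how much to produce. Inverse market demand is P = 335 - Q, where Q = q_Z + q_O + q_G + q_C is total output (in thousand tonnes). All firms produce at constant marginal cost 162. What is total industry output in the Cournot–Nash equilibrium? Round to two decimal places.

Each firm earns π_i = (335 - Q)q_i - 162q_i.
First-order condition (treating rivals' output as given): 173 - 2q_i - Σ_{j≠i} q_j = 0.
By symmetry each firm produces the same amount; substituting Σ_{j≠i} q_j = 3q_i yields q_i = 173/5.
Total output Q = 173/5 + 173/5 + 173/5 + 173/5 = 692/5.

138.40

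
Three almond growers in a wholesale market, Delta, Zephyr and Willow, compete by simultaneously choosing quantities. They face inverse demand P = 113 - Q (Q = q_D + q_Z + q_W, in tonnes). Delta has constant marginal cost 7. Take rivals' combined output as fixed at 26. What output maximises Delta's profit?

With rivals' combined output fixed at 26, Delta's profit is π_D = (113 - 26 - q_D)q_D - (7q_D) = (87 - q_D)q_D - (7q_D).
∂π_D/∂q_D = 80 - 2q_D = 0, so q_D = 40.

40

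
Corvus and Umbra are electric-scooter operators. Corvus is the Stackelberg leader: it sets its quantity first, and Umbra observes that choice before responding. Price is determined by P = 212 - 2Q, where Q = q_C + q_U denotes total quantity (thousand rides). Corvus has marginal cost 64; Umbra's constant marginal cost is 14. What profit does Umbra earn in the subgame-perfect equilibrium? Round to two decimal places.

2775.13

The follower Umbra best-responds to any q_C: π_U = (212 - 2Q)q_U - 14q_U.
Setting the follower's marginal profit to zero, 198 - 2q_C - 4q_U = 0, i.e. q_U = (198 - 2q_C)/4.
Corvus substitutes q_U(q_C) into its own profit: π_C = q_C(212 - 2q_C - (198 - 2q_C)/2) - 64q_C = (113 - q_C)q_C - 64q_C.
Leader FOC: 49 - 2q_C = 0, so q_C = 49/2.
Then q_U = (198 - 2·(49/2))/4 = 149/4.
Price P = 212 - 2·(247/4) = 177/2.
Umbra's profit: (177/2 - 14)·(149/4) = 2775.1250.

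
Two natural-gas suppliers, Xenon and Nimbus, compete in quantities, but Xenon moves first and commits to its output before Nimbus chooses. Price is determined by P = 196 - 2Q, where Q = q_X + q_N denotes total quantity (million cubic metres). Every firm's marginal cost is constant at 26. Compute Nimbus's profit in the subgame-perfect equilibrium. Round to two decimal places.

903.13

The follower Nimbus best-responds to any q_X: π_N = (196 - 2Q)q_N - 26q_N.
Follower FOC: 170 - 2q_X - 4q_N = 0, so q_N(q_X) = (170 - 2q_X)/4.
The leader anticipates this reaction. Substituting into P = 196 - 2Q gives P = 111 - q_X, so π_X = (111 - q_X)q_X - 26q_X.
Leader FOC: 85 - 2q_X = 0, so q_X = 85/2.
Then q_N = (170 - 2·(85/2))/4 = 85/4.
Price P = 196 - 2·(255/4) = 137/2.
Nimbus's profit: (137/2 - 26)·(85/4) = 903.1250.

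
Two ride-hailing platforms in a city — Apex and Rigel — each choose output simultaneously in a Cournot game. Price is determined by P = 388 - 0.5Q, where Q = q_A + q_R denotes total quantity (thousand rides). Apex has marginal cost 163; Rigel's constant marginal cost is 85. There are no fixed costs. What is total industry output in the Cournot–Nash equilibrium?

Apex's profit: π_A = (388 - 0.5Q)q_A - (163q_A). Setting ∂π_A/∂q_A = 0: 225 - q_A - (1/2)(q_R) = 0.
Rigel's first-order condition: 303 - q_R - (1/2)(q_A) = 0.
So q_A = (225 - (1/2)q_R) and q_R = (303 - (1/2)q_A).
Substituting one into the other gives q_A = 98 and q_R = 254.
Total output Q = 98 + 254 = 352.

352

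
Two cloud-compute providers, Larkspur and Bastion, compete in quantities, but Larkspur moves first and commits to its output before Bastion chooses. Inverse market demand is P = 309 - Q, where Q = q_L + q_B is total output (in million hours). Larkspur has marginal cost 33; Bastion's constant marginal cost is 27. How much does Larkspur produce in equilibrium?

135

Solve by backward induction. Given q_L, the follower Bastion maximises π_B = (309 - q_L - q_B)q_B - 27q_B.
Setting the follower's marginal profit to zero, 282 - q_L - 2q_B = 0, i.e. q_B = (282 - q_L)/2.
The leader anticipates this reaction. Substituting into P = 309 - Q gives P = 168 - (1/2)q_L, so π_L = (168 - (1/2)q_L)q_L - 33q_L.
The leader's first-order condition 135 - q_L = 0 yields q_L = 135.
Then q_B = (282 - 135)/2 = 147/2.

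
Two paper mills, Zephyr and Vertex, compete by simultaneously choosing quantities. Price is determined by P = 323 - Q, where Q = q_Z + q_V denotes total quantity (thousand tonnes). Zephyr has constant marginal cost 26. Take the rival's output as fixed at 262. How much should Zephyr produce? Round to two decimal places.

With the rival's output fixed at 262, Zephyr's profit is π_Z = (323 - 262 - q_Z)q_Z - (26q_Z) = (61 - q_Z)q_Z - (26q_Z).
∂π_Z/∂q_Z = 35 - 2q_Z = 0, so q_Z = 35/2.

17.50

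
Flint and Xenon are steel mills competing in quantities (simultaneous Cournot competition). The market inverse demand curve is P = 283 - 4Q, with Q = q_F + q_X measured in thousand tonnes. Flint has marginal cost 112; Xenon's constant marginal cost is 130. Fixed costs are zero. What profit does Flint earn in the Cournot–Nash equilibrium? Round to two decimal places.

Flint's profit: π_F = (283 - 4Q)q_F - (112q_F). Setting ∂π_F/∂q_F = 0: 171 - 8q_F - 4(q_X) = 0.
Xenon's profit: π_X = (283 - 4Q)q_X - (130q_X). Setting ∂π_X/∂q_X = 0: 153 - 8q_X - 4(q_F) = 0.
Best responses: q_F = (171 - 4q_X)/8, q_X = (153 - 4q_F)/8.
Substituting one into the other gives q_F = 63/4 and q_X = 45/4.
Price P = 283 - 4·27 = 175.
Flint's profit: (175 - 112)·(63/4) = 992.2500.

992.25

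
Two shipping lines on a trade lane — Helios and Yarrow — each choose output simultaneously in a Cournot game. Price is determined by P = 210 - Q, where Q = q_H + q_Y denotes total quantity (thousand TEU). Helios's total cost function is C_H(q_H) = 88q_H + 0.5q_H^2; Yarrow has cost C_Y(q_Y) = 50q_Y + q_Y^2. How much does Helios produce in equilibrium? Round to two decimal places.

29.82

Helios's profit: π_H = (210 - Q)q_H - (88q_H + (1/2)q_H²). Setting ∂π_H/∂q_H = 0: 122 - 3q_H - (q_Y) = 0.
Yarrow's first-order condition: 160 - 4q_Y - (q_H) = 0.
Rearranging gives the reaction functions q_H = (122 - q_Y)/3 and q_Y = (160 - q_H)/4.
Substituting one into the other gives q_H = 328/11 and q_Y = 358/11.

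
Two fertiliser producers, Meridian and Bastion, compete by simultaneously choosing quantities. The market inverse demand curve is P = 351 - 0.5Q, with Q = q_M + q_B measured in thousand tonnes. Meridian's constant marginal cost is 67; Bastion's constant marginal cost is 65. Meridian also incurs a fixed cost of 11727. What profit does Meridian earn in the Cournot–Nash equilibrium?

5945

Meridian's profit: π_M = (351 - 0.5Q)q_M - (67q_M). Setting ∂π_M/∂q_M = 0: 284 - q_M - (1/2)(q_B) = 0.
Bastion's first-order condition: 286 - q_B - (1/2)(q_M) = 0.
Best responses: q_M = (284 - (1/2)q_B), q_B = (286 - (1/2)q_M).
Substituting one into the other gives q_M = 188 and q_B = 192.
Price P = 351 - (1/2)·380 = 161.
Meridian's profit: (161 - 67)·188 - 11727 = 5945.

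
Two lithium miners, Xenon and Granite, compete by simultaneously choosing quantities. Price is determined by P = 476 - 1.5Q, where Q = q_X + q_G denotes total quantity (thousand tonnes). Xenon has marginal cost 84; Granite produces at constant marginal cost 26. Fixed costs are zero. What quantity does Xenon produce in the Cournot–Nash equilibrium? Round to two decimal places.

Xenon's profit: π_X = (476 - 1.5Q)q_X - (84q_X). Setting ∂π_X/∂q_X = 0: 392 - 3q_X - (3/2)(q_G) = 0.
Granite's profit: π_G = (476 - 1.5Q)q_G - (26q_G). Setting ∂π_G/∂q_G = 0: 450 - 3q_G - (3/2)(q_X) = 0.
Best responses: q_X = (392 - (3/2)q_G)/3, q_G = (450 - (3/2)q_X)/3.
Substituting one into the other gives q_X = 668/9 and q_G = 1016/9.

74.22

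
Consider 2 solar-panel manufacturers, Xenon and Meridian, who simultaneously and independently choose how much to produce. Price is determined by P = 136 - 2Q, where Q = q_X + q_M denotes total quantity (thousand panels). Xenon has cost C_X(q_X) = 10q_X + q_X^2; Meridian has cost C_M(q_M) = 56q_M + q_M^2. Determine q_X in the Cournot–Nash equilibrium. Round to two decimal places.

Xenon's profit: π_X = (136 - 2Q)q_X - (10q_X + q_X²). Setting ∂π_X/∂q_X = 0: 126 - 6q_X - 2(q_M) = 0.
Meridian's profit: π_M = (136 - 2Q)q_M - (56q_M + q_M²). Setting ∂π_M/∂q_M = 0: 80 - 6q_M - 2(q_X) = 0.
Rearranging gives the reaction functions q_X = (126 - 2q_M)/6 and q_M = (80 - 2q_X)/6.
Solving the pair: q_X = 149/8, q_M = 57/8.

18.63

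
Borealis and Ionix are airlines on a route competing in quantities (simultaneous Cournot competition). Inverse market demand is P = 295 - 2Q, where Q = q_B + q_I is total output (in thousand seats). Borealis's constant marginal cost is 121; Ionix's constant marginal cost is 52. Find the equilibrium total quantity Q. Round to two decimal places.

69.50

Borealis's profit: π_B = (295 - 2Q)q_B - (121q_B). Setting ∂π_B/∂q_B = 0: 174 - 4q_B - 2(q_I) = 0.
Ionix's first-order condition: 243 - 4q_I - 2(q_B) = 0.
Best responses: q_B = (174 - 2q_I)/4, q_I = (243 - 2q_B)/4.
Solving the pair: q_B = 35/2, q_I = 52.
Total output Q = 35/2 + 52 = 139/2.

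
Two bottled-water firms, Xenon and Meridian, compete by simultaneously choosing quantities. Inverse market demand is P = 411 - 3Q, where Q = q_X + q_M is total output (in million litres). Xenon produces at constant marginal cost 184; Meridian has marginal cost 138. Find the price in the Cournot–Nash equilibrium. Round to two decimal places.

Xenon's profit: π_X = (411 - 3Q)q_X - (184q_X). Setting ∂π_X/∂q_X = 0: 227 - 6q_X - 3(q_M) = 0.
Meridian's first-order condition: 273 - 6q_M - 3(q_X) = 0.
So q_X = (227 - 3q_M)/6 and q_M = (273 - 3q_X)/6.
Solving the pair: q_X = 181/9, q_M = 319/9.
Total output Q = 500/9, so price P = 411 - 3·(500/9) = 733/3.

244.33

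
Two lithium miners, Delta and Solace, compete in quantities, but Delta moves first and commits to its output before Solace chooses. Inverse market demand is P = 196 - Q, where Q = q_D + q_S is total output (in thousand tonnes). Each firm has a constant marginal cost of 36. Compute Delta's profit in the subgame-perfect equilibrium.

Solve by backward induction. Given q_D, the follower Solace maximises π_S = (196 - q_D - q_S)q_S - 36q_S.
Setting the follower's marginal profit to zero, 160 - q_D - 2q_S = 0, i.e. q_S = (160 - q_D)/2.
Delta substitutes q_S(q_D) into its own profit: π_D = q_D(196 - q_D - (160 - q_D)/2) - 36q_D = (116 - (1/2)q_D)q_D - 36q_D.
The leader's first-order condition 80 - q_D = 0 yields q_D = 80.
Then q_S = (160 - 80)/2 = 40.
Price P = 196 - 120 = 76.
Delta's profit: (76 - 36)·80 = 3200.

3200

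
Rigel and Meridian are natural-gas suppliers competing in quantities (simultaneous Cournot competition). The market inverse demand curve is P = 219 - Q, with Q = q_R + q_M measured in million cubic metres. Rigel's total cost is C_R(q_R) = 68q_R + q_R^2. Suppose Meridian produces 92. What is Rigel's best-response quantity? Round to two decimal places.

14.75

With the rival's output fixed at 92, Rigel's profit is π_R = (219 - 92 - q_R)q_R - (68q_R + q_R²) = (127 - q_R)q_R - (68q_R + q_R²).
∂π_R/∂q_R = 59 - 4q_R = 0, so q_R = 59/4.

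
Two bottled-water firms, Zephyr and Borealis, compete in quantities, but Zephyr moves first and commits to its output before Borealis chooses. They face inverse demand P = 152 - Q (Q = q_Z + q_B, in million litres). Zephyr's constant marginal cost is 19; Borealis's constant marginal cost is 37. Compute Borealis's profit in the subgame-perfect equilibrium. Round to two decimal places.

The follower Borealis best-responds to any q_Z: π_B = (152 - Q)q_B - 37q_B.
Setting the follower's marginal profit to zero, 115 - q_Z - 2q_B = 0, i.e. q_B = (115 - q_Z)/2.
The leader anticipates this reaction. Substituting into P = 152 - Q gives P = 189/2 - (1/2)q_Z, so π_Z = (189/2 - (1/2)q_Z)q_Z - 19q_Z.
Leader FOC: 151/2 - q_Z = 0, so q_Z = 151/2.
Then q_B = (115 - 151/2)/2 = 79/4.
Price P = 152 - 381/4 = 227/4.
Borealis's profit: (227/4 - 37)·(79/4) = 390.0625.

390.06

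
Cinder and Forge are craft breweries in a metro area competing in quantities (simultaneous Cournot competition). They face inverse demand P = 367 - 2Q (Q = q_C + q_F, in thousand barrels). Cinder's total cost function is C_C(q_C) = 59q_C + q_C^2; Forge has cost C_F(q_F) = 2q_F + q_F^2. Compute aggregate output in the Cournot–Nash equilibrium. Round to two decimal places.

Cinder's profit: π_C = (367 - 2Q)q_C - (59q_C + q_C²). Setting ∂π_C/∂q_C = 0: 308 - 6q_C - 2(q_F) = 0.
Forge's first-order condition: 365 - 6q_F - 2(q_C) = 0.
Best responses: q_C = (308 - 2q_F)/6, q_F = (365 - 2q_C)/6.
Solving the pair: q_C = 559/16, q_F = 787/16.
Total output Q = 559/16 + 787/16 = 673/8.

84.13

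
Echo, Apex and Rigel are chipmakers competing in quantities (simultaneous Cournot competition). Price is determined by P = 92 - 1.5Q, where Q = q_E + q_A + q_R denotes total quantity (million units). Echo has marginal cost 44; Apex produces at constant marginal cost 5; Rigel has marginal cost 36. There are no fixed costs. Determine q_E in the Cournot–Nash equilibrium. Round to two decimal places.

0.17

Echo's profit: π_E = (92 - 1.5Q)q_E - (44q_E). Setting ∂π_E/∂q_E = 0: 48 - 3q_E - (3/2)(q_A + q_R) = 0.
Apex's profit: π_A = (92 - 1.5Q)q_A - (5q_A). Setting ∂π_A/∂q_A = 0: 87 - 3q_A - (3/2)(q_E + q_R) = 0.
Rigel's first-order condition: 56 - 3q_R - (3/2)(q_E + q_A) = 0.
Summing all 3 equations gives 191 − 6Q = 0, hence Q = 191/6.
Back-substituting: q_E = (48 − 191/4)/(3/2) = 1/6, q_A = (87 − 191/4)/(3/2) = 157/6, q_R = (56 − 191/4)/(3/2) = 11/2.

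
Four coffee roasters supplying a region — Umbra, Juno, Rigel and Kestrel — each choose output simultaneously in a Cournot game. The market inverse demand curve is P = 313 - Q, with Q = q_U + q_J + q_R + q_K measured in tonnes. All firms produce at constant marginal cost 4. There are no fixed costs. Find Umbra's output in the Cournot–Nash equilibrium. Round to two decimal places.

61.80

Each firm earns π_i = (313 - Q)q_i - 4q_i.
Setting ∂π_i/∂q_i = 0 with rivals' quantities fixed: 309 - 2q_i - Σ_{j≠i} q_j = 0.
By symmetry each firm produces the same amount; substituting Σ_{j≠i} q_j = 3q_i yields q_i = 309/5.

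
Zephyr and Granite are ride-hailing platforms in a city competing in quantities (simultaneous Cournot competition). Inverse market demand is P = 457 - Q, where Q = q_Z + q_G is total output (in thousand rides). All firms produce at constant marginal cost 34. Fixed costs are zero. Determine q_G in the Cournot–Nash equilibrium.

141

Each firm earns π_i = (457 - Q)q_i - 34q_i.
Setting ∂π_i/∂q_i = 0 with rivals' quantities fixed: 423 - 2q_i - q_j = 0.
By symmetry each firm produces the same amount; substituting q_j = q_i yields q_i = 423/3 = 141.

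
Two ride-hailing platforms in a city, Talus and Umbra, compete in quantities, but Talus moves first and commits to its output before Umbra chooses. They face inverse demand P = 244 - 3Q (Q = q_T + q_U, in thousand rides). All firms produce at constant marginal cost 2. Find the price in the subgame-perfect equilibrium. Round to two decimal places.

62.50

The follower Umbra best-responds to any q_T: π_U = (244 - 3Q)q_U - 2q_U.
Setting the follower's marginal profit to zero, 242 - 3q_T - 6q_U = 0, i.e. q_U = (242 - 3q_T)/6.
Talus substitutes q_U(q_T) into its own profit: π_T = q_T(244 - 3q_T - (242 - 3q_T)/2) - 2q_T = (123 - (3/2)q_T)q_T - 2q_T.
Leader FOC: 121 - 3q_T = 0, so q_T = 121/3.
Then q_U = (242 - 3·(121/3))/6 = 121/6.
Total output Q = 121/2, so price P = 244 - 3·(121/2) = 125/2.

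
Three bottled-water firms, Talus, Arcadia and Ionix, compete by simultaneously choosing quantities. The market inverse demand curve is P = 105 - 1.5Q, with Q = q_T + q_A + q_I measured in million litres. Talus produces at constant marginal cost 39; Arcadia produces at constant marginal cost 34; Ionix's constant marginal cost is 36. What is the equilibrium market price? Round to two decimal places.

53.50

Talus's profit: π_T = (105 - 1.5Q)q_T - (39q_T). Setting ∂π_T/∂q_T = 0: 66 - 3q_T - (3/2)(q_A + q_I) = 0.
Arcadia's first-order condition: 71 - 3q_A - (3/2)(q_T + q_I) = 0.
Ionix's first-order condition: 69 - 3q_I - (3/2)(q_T + q_A) = 0.
Adding the 3 first-order conditions: 206 − 6Q = 0, so Q = 103/3.
Back-substituting: q_T = (66 − 103/2)/(3/2) = 29/3, q_A = (71 − 103/2)/(3/2) = 13, q_I = (69 − 103/2)/(3/2) = 35/3.
Total output Q = 103/3, so price P = 105 - (3/2)·(103/3) = 107/2.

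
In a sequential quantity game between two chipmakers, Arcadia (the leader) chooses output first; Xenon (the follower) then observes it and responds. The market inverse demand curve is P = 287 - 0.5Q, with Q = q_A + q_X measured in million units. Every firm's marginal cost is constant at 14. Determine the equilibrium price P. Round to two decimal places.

82.25

Solve by backward induction. Given q_A, the follower Xenon maximises π_X = (287 - (1/2)q_A - (1/2)q_X)q_X - 14q_X.
Follower FOC: 273 - (1/2)q_A - q_X = 0, so q_X(q_A) = (273 - (1/2)q_A).
Arcadia substitutes q_X(q_A) into its own profit: π_A = q_A(287 - (1/2)q_A - (273 - (1/2)q_A)/2) - 14q_A = (301/2 - (1/4)q_A)q_A - 14q_A.
Leader FOC: 273/2 - (1/2)q_A = 0, so q_A = 273.
Then q_X = (273 - (1/2)·273) = 273/2.
Total output Q = 819/2, so price P = 287 - (1/2)·(819/2) = 329/4.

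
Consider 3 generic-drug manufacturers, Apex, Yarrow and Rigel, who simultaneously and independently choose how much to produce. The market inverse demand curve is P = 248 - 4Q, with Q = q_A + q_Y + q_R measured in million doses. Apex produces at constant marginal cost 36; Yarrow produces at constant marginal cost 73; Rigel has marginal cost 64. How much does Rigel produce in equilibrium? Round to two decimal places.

10.31

Apex's profit: π_A = (248 - 4Q)q_A - (36q_A). Setting ∂π_A/∂q_A = 0: 212 - 8q_A - 4(q_Y + q_R) = 0.
Yarrow's profit: π_Y = (248 - 4Q)q_Y - (73q_Y). Setting ∂π_Y/∂q_Y = 0: 175 - 8q_Y - 4(q_A + q_R) = 0.
Rigel's first-order condition: 184 - 8q_R - 4(q_A + q_Y) = 0.
Adding the 3 conditions: 571 − 8Q − 8Q = 0, i.e. Q = 571/16.
Back-substituting: q_A = (212 − 571/4)/4 = 277/16, q_Y = (175 − 571/4)/4 = 129/16, q_R = (184 − 571/4)/4 = 165/16.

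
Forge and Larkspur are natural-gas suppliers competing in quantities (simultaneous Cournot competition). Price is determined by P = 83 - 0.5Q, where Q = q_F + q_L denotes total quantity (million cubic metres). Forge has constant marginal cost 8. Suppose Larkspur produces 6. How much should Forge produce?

With the rival's output fixed at 6, Forge's profit is π_F = (83 - (1/2)·6 - (1/2)q_F)q_F - (8q_F) = (80 - (1/2)q_F)q_F - (8q_F).
∂π_F/∂q_F = 72 - q_F = 0, so q_F = 72.

72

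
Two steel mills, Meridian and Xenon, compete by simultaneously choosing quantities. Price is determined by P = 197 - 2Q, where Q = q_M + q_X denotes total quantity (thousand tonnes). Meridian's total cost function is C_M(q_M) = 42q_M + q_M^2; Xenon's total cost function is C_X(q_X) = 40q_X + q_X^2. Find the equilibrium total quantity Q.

Meridian's profit: π_M = (197 - 2Q)q_M - (42q_M + q_M²). Setting ∂π_M/∂q_M = 0: 155 - 6q_M - 2(q_X) = 0.
Xenon's first-order condition: 157 - 6q_X - 2(q_M) = 0.
Rearranging gives the reaction functions q_M = (155 - 2q_X)/6 and q_X = (157 - 2q_M)/6.
Solving the pair: q_M = 77/4, q_X = 79/4.
Total output Q = 77/4 + 79/4 = 39.

39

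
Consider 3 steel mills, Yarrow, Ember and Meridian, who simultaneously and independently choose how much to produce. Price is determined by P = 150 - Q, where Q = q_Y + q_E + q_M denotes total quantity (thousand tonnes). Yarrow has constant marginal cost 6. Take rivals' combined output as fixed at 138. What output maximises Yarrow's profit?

3

With rivals' combined output fixed at 138, Yarrow's profit is π_Y = (150 - 138 - q_Y)q_Y - (6q_Y) = (12 - q_Y)q_Y - (6q_Y).
∂π_Y/∂q_Y = 6 - 2q_Y = 0, so q_Y = 3.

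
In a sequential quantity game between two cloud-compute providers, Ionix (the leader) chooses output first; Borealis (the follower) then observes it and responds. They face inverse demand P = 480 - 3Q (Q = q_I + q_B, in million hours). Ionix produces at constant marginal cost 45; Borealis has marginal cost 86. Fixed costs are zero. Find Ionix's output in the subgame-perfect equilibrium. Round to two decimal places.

79.33

The follower Borealis best-responds to any q_I: π_B = (480 - 3Q)q_B - 86q_B.
Follower FOC: 394 - 3q_I - 6q_B = 0, so q_B(q_I) = (394 - 3q_I)/6.
Ionix substitutes q_B(q_I) into its own profit: π_I = q_I(480 - 3q_I - (394 - 3q_I)/2) - 45q_I = (283 - (3/2)q_I)q_I - 45q_I.
Maximising: ∂π_I/∂q_I = 238 - 3q_I = 0, giving q_I = 238/3.
Then q_B = (394 - 3·(238/3))/6 = 26.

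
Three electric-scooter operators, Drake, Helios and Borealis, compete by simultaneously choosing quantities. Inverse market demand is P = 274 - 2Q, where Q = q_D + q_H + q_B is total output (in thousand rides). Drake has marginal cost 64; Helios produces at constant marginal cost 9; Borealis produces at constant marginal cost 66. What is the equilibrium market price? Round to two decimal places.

103.25

Drake's profit: π_D = (274 - 2Q)q_D - (64q_D). Setting ∂π_D/∂q_D = 0: 210 - 4q_D - 2(q_H + q_B) = 0.
Helios's first-order condition: 265 - 4q_H - 2(q_D + q_B) = 0.
Borealis's profit: π_B = (274 - 2Q)q_B - (66q_B). Setting ∂π_B/∂q_B = 0: 208 - 4q_B - 2(q_D + q_H) = 0.
Summing all 3 equations gives 683 − 8Q = 0, hence Q = 683/8.
Back-substituting: q_D = (210 − 683/4)/2 = 157/8, q_H = (265 − 683/4)/2 = 377/8, q_B = (208 − 683/4)/2 = 149/8.
Total output Q = 683/8, so price P = 274 - 2·(683/8) = 413/4.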